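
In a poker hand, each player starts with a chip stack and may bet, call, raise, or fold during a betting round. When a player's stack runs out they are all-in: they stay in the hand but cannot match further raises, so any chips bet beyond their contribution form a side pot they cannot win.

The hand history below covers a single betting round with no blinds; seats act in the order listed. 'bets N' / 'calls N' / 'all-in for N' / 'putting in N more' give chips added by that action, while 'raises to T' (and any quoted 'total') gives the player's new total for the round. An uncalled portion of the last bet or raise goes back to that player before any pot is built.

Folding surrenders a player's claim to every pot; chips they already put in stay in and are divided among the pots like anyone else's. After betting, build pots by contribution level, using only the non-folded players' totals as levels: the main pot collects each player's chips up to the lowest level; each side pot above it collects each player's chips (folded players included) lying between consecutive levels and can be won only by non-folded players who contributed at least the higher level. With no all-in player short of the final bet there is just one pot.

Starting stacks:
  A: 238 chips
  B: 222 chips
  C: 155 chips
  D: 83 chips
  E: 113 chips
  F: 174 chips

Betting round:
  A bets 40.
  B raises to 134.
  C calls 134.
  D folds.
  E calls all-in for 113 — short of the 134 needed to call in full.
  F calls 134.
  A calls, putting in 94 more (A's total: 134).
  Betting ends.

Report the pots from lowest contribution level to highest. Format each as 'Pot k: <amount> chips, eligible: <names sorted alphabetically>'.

Pot 1: 565 chips, eligible: A, B, C, E, F
Pot 2: 84 chips, eligible: A, B, C, F

Derivation:
Contributions: A=134, B=134, C=134, E=113, F=134
Folded: D
Pot levels (distinct totals of non-folded players): 113, 134
Layer 1-113: 113 each from A, B, C, E, F = 113*5 = 565 chips; eligible A, B, C, E, F
Layer 114-134: 21 each from A, B, C, F = 21*4 = 84 chips; eligible A, B, C, F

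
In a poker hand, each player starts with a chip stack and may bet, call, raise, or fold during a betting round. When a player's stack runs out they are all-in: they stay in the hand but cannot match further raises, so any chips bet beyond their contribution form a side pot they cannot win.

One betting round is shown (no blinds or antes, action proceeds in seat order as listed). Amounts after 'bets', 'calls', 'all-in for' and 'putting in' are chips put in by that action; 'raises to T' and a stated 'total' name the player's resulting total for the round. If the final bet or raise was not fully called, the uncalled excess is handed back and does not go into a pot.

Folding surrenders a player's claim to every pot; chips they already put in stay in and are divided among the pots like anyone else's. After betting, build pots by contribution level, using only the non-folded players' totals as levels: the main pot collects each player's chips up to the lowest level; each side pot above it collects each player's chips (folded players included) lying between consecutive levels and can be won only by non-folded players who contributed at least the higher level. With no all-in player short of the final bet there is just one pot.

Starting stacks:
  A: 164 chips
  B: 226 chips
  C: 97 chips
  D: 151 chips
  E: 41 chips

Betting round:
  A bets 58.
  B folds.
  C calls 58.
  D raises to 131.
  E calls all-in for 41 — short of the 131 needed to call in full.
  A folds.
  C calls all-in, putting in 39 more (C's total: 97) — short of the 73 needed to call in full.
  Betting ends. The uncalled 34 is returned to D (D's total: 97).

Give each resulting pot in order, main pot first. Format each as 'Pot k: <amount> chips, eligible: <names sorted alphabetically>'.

Contributions (after 34 returned to D): A=58, C=97, D=97, E=41
Folded: A, B
Pot levels (distinct totals of non-folded players): 41, 97
Layer 1-41: 41 each from A, C, D, E = 41*4 = 164 chips; eligible C, D, E
Layer 42-97: A 17 + C 56 + D 56 = 129 chips; eligible C, D

Pot 1: 164 chips, eligible: C, D, E
Pot 2: 129 chips, eligible: C, D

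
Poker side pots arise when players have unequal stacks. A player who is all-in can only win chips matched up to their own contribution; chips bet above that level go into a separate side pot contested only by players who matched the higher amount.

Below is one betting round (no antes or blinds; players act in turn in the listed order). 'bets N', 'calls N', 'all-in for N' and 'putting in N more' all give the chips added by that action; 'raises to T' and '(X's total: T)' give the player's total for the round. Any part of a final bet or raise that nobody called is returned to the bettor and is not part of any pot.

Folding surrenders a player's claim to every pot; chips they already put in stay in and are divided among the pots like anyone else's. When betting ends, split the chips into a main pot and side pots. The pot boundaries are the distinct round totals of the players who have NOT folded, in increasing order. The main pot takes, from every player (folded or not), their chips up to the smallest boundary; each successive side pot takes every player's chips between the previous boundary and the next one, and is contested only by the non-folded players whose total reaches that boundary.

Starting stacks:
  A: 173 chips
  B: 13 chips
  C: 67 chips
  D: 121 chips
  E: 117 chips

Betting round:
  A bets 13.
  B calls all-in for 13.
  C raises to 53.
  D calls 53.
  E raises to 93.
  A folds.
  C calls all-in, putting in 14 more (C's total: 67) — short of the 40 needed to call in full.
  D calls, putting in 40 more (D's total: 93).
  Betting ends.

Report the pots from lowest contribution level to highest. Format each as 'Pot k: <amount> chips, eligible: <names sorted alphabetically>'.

Contributions: A=13, B=13, C=67, D=93, E=93
Folded: A
Pot levels (distinct totals of non-folded players): 13, 67, 93
Layer 1-13: 13 each from A, B, C, D, E = 13*5 = 65 chips; eligible B, C, D, E
Layer 14-67: 54 each from C, D, E = 54*3 = 162 chips; eligible C, D, E
Layer 68-93: 26 each from D, E = 26*2 = 52 chips; eligible D, E

Pot 1: 65 chips, eligible: B, C, D, E
Pot 2: 162 chips, eligible: C, D, E
Pot 3: 52 chips, eligible: D, E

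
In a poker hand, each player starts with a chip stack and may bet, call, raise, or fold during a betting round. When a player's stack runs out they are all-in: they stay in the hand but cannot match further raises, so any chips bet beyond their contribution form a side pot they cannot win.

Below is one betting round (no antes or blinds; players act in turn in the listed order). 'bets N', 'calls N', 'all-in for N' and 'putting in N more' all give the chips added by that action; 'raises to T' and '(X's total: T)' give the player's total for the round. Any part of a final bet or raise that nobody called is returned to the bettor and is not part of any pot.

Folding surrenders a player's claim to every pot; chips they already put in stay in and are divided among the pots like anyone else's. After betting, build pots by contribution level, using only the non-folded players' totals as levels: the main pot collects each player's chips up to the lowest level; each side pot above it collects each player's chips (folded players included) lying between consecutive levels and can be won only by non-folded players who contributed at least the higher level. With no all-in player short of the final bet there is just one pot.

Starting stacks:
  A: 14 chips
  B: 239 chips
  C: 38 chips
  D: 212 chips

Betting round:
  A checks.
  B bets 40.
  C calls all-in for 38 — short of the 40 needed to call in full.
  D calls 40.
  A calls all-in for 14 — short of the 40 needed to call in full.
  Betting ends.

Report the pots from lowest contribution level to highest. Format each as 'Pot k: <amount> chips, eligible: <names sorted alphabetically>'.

Pot 1: 56 chips, eligible: A, B, C, D
Pot 2: 72 chips, eligible: B, C, D
Pot 3: 4 chips, eligible: B, D

Derivation:
Contributions: A=14, B=40, C=38, D=40
Pot levels (distinct totals of non-folded players): 14, 38, 40
Layer 1-14: 14 each from A, B, C, D = 14*4 = 56 chips; eligible A, B, C, D
Layer 15-38: 24 each from B, C, D = 24*3 = 72 chips; eligible B, C, D
Layer 39-40: 2 each from B, D = 2*2 = 4 chips; eligible B, D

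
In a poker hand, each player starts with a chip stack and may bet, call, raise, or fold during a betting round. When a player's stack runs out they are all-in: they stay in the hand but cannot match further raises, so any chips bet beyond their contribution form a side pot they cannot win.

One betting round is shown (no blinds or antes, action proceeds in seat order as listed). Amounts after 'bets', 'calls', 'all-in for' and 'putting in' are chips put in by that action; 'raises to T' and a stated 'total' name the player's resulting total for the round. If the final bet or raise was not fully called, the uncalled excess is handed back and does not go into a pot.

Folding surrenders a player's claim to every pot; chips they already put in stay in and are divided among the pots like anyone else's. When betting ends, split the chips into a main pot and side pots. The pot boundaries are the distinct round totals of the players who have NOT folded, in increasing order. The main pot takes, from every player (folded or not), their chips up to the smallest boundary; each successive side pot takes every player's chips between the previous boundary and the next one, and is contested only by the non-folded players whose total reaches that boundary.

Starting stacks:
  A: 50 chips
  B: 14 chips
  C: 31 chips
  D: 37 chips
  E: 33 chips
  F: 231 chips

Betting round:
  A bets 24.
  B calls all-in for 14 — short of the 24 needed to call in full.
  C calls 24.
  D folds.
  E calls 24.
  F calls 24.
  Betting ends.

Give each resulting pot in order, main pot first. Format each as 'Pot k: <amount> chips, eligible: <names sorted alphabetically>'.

Contributions: A=24, B=14, C=24, E=24, F=24
Folded: D
Pot levels (distinct totals of non-folded players): 14, 24
Layer 1-14: 14 each from A, B, C, E, F = 14*5 = 70 chips; eligible A, B, C, E, F
Layer 15-24: 10 each from A, C, E, F = 10*4 = 40 chips; eligible A, C, E, F

Pot 1: 70 chips, eligible: A, B, C, E, F
Pot 2: 40 chips, eligible: A, C, E, F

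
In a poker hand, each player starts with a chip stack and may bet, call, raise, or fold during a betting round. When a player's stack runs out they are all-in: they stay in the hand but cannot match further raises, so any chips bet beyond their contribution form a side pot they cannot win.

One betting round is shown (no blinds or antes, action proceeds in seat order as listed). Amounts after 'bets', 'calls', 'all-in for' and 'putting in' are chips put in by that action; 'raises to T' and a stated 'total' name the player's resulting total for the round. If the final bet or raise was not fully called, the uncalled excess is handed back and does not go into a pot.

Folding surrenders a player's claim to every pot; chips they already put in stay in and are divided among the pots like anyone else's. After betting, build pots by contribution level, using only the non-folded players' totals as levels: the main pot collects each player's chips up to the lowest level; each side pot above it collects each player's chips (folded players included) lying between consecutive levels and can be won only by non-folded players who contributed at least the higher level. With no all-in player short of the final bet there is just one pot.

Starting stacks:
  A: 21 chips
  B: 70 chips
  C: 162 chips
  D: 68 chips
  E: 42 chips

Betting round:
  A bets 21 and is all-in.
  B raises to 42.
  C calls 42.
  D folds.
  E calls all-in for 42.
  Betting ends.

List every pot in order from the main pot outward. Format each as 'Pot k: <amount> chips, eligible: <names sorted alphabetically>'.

Pot 1: 84 chips, eligible: A, B, C, E
Pot 2: 63 chips, eligible: B, C, E

Derivation:
Contributions: A=21, B=42, C=42, E=42
Folded: D
Pot levels (distinct totals of non-folded players): 21, 42
Layer 1-21: 21 each from A, B, C, E = 21*4 = 84 chips; eligible A, B, C, E
Layer 22-42: 21 each from B, C, E = 21*3 = 63 chips; eligible B, C, E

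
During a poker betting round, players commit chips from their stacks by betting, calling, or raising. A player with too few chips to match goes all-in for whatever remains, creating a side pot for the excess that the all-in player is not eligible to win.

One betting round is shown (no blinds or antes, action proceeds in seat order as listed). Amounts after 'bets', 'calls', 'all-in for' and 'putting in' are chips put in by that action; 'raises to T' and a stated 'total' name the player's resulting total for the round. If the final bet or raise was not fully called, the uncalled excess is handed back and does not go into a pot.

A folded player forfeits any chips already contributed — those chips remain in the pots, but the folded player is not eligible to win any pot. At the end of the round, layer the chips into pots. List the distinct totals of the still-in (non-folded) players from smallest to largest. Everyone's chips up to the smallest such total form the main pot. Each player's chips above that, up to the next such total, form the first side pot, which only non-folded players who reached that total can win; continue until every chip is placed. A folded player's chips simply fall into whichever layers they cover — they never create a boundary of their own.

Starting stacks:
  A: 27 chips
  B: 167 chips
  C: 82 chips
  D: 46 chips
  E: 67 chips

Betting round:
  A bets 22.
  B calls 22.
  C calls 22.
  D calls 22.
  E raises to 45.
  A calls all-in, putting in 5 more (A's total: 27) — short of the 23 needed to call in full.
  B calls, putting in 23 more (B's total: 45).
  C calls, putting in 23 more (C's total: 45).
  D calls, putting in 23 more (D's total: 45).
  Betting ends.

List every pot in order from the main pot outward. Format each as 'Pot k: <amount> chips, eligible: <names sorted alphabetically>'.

Pot 1: 135 chips, eligible: A, B, C, D, E
Pot 2: 72 chips, eligible: B, C, D, E

Derivation:
Contributions: A=27, B=45, C=45, D=45, E=45
Pot levels (distinct totals of non-folded players): 27, 45
Layer 1-27: 27 each from A, B, C, D, E = 27*5 = 135 chips; eligible A, B, C, D, E
Layer 28-45: 18 each from B, C, D, E = 18*4 = 72 chips; eligible B, C, D, E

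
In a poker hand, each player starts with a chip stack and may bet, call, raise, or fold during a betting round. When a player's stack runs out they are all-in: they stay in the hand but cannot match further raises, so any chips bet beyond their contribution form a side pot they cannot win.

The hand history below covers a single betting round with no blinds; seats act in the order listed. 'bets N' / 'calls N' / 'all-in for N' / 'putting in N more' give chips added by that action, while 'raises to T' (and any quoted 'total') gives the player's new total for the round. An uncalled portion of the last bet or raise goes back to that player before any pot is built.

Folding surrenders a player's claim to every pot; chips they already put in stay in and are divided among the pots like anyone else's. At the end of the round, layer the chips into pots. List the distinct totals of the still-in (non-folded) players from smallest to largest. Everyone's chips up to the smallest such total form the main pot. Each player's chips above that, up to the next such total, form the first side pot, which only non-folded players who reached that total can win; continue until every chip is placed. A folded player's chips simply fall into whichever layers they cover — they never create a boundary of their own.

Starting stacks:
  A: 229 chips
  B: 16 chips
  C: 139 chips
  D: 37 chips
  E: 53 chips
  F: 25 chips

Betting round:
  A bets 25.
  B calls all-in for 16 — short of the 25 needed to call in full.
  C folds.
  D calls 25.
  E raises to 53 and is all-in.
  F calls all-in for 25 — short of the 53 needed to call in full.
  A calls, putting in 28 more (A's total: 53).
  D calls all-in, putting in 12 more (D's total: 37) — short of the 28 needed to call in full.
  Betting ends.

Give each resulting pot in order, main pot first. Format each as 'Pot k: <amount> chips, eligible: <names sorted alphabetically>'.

Contributions: A=53, B=16, D=37, E=53, F=25
Folded: C
Pot levels (distinct totals of non-folded players): 16, 25, 37, 53
Layer 1-16: 16 each from A, B, D, E, F = 16*5 = 80 chips; eligible A, B, D, E, F
Layer 17-25: 9 each from A, D, E, F = 9*4 = 36 chips; eligible A, D, E, F
Layer 26-37: 12 each from A, D, E = 12*3 = 36 chips; eligible A, D, E
Layer 38-53: 16 each from A, E = 16*2 = 32 chips; eligible A, E

Pot 1: 80 chips, eligible: A, B, D, E, F
Pot 2: 36 chips, eligible: A, D, E, F
Pot 3: 36 chips, eligible: A, D, E
Pot 4: 32 chips, eligible: A, E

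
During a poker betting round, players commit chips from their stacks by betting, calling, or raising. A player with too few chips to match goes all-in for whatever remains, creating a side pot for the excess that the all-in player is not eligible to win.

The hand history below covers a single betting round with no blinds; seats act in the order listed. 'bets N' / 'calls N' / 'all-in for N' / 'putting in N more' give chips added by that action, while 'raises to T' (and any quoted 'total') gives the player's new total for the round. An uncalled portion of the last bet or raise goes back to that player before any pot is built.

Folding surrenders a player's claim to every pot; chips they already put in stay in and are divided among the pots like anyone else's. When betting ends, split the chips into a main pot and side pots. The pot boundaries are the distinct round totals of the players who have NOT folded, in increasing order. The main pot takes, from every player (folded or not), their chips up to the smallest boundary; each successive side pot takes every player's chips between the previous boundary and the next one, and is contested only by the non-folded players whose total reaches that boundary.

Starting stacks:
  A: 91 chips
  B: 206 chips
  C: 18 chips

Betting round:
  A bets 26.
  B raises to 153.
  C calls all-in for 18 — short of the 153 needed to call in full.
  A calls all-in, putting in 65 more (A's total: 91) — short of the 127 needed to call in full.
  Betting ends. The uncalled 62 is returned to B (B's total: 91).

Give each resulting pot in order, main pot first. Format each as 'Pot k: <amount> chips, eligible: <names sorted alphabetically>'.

Contributions (after 62 returned to B): A=91, B=91, C=18
Pot levels (distinct totals of non-folded players): 18, 91
Layer 1-18: 18 each from A, B, C = 18*3 = 54 chips; eligible A, B, C
Layer 19-91: 73 each from A, B = 73*2 = 146 chips; eligible A, B

Pot 1: 54 chips, eligible: A, B, C
Pot 2: 146 chips, eligible: A, B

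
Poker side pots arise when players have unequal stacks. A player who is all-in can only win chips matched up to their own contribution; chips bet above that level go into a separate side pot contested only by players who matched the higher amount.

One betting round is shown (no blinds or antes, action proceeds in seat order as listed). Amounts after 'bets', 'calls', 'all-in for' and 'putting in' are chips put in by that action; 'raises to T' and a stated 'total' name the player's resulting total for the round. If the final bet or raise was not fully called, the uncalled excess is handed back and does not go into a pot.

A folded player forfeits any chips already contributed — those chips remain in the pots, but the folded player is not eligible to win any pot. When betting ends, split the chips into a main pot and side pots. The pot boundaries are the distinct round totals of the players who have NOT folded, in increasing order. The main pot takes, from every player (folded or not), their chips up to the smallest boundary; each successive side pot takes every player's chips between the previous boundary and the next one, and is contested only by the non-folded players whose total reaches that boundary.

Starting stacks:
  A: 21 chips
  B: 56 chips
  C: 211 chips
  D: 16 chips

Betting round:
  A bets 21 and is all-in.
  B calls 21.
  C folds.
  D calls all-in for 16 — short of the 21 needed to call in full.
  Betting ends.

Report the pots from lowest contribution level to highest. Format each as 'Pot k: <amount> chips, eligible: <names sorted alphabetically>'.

Pot 1: 48 chips, eligible: A, B, D
Pot 2: 10 chips, eligible: A, B

Derivation:
Contributions: A=21, B=21, D=16
Folded: C
Pot levels (distinct totals of non-folded players): 16, 21
Layer 1-16: 16 each from A, B, D = 16*3 = 48 chips; eligible A, B, D
Layer 17-21: 5 each from A, B = 5*2 = 10 chips; eligible A, B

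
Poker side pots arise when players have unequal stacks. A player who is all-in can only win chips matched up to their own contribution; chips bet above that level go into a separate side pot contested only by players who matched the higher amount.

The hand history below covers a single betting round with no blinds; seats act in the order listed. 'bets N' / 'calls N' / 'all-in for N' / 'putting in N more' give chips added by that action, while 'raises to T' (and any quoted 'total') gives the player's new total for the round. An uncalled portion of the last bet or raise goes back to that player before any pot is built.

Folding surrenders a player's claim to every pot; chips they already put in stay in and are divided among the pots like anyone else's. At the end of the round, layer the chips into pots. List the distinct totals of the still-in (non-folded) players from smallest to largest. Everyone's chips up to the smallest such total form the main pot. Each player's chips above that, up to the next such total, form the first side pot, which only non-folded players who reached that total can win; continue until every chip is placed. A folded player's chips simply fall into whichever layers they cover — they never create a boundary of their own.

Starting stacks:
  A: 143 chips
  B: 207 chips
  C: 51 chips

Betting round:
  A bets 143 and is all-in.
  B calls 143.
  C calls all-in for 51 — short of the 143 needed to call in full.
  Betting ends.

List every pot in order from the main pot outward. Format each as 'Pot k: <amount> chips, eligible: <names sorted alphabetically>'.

Pot 1: 153 chips, eligible: A, B, C
Pot 2: 184 chips, eligible: A, B

Derivation:
Contributions: A=143, B=143, C=51
Pot levels (distinct totals of non-folded players): 51, 143
Layer 1-51: 51 each from A, B, C = 51*3 = 153 chips; eligible A, B, C
Layer 52-143: 92 each from A, B = 92*2 = 184 chips; eligible A, B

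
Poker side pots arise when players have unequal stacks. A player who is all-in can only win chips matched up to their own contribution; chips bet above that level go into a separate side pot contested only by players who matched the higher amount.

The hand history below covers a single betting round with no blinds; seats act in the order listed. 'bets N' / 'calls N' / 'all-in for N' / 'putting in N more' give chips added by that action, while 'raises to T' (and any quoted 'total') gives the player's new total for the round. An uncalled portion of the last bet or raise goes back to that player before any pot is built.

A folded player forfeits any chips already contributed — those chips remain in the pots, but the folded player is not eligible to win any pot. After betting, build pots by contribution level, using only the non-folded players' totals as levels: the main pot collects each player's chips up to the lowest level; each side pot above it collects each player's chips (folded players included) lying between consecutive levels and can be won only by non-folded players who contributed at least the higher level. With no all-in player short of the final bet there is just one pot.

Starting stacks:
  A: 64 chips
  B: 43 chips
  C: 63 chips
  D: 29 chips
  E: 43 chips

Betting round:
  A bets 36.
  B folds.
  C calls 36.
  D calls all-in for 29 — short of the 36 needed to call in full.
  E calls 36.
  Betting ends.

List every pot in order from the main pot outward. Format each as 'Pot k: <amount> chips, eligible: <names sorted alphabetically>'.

Contributions: A=36, C=36, D=29, E=36
Folded: B
Pot levels (distinct totals of non-folded players): 29, 36
Layer 1-29: 29 each from A, C, D, E = 29*4 = 116 chips; eligible A, C, D, E
Layer 30-36: 7 each from A, C, E = 7*3 = 21 chips; eligible A, C, E

Pot 1: 116 chips, eligible: A, C, D, E
Pot 2: 21 chips, eligible: A, C, E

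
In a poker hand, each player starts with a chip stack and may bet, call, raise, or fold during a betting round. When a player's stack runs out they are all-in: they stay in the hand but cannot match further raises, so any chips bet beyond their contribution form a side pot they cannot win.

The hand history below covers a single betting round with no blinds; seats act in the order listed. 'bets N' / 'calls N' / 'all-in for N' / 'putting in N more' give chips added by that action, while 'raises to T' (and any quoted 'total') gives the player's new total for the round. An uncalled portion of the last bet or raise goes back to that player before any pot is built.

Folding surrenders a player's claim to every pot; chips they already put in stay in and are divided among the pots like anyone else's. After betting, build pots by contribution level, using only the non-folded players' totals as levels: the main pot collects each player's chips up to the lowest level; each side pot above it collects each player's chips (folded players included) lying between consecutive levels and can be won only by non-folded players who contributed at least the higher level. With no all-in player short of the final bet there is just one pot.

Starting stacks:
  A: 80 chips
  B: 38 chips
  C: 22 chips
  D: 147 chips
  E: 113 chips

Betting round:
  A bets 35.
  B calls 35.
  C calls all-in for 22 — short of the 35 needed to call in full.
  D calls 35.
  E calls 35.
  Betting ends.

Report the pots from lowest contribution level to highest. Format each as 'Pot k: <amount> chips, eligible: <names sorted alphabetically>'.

Contributions: A=35, B=35, C=22, D=35, E=35
Pot levels (distinct totals of non-folded players): 22, 35
Layer 1-22: 22 each from A, B, C, D, E = 22*5 = 110 chips; eligible A, B, C, D, E
Layer 23-35: 13 each from A, B, D, E = 13*4 = 52 chips; eligible A, B, D, E

Pot 1: 110 chips, eligible: A, B, C, D, E
Pot 2: 52 chips, eligible: A, B, D, E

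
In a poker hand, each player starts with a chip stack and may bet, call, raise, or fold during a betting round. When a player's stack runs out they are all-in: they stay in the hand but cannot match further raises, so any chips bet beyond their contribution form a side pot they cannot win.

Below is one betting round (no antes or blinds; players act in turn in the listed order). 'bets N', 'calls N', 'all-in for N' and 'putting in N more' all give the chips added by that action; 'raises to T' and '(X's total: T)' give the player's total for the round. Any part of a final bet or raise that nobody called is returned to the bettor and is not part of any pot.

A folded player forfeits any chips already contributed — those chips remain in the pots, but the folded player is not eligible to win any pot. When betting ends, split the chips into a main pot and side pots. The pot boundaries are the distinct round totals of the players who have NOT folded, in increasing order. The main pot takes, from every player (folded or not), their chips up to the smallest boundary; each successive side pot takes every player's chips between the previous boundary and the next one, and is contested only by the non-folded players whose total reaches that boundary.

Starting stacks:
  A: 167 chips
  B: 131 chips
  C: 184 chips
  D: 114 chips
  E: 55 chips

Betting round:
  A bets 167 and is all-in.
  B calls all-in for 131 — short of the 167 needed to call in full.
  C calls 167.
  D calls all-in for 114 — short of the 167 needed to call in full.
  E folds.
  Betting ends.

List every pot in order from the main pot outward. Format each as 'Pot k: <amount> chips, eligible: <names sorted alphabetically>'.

Pot 1: 456 chips, eligible: A, B, C, D
Pot 2: 51 chips, eligible: A, B, C
Pot 3: 72 chips, eligible: A, C

Derivation:
Contributions: A=167, B=131, C=167, D=114
Folded: E
Pot levels (distinct totals of non-folded players): 114, 131, 167
Layer 1-114: 114 each from A, B, C, D = 114*4 = 456 chips; eligible A, B, C, D
Layer 115-131: 17 each from A, B, C = 17*3 = 51 chips; eligible A, B, C
Layer 132-167: 36 each from A, C = 36*2 = 72 chips; eligible A, C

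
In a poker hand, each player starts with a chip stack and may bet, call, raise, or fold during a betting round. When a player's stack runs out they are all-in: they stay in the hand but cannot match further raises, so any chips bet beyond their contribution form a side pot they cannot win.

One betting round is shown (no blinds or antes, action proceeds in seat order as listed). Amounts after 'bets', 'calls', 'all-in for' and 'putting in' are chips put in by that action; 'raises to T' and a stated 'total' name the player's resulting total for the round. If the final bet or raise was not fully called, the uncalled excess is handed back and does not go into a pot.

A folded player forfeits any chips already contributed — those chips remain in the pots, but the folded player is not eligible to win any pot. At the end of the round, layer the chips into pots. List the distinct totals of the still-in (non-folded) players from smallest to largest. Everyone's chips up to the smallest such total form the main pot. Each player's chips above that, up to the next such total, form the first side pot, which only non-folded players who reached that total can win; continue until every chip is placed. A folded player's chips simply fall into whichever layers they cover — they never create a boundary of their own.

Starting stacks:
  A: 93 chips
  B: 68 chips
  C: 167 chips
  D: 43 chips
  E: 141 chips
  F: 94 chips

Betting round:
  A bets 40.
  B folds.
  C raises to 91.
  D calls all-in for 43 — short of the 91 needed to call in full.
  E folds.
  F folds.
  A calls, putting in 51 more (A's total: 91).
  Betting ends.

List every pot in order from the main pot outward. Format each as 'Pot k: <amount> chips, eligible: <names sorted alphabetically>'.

Pot 1: 129 chips, eligible: A, C, D
Pot 2: 96 chips, eligible: A, C

Derivation:
Contributions: A=91, C=91, D=43
Folded: B, E, F
Pot levels (distinct totals of non-folded players): 43, 91
Layer 1-43: 43 each from A, C, D = 43*3 = 129 chips; eligible A, C, D
Layer 44-91: 48 each from A, C = 48*2 = 96 chips; eligible A, C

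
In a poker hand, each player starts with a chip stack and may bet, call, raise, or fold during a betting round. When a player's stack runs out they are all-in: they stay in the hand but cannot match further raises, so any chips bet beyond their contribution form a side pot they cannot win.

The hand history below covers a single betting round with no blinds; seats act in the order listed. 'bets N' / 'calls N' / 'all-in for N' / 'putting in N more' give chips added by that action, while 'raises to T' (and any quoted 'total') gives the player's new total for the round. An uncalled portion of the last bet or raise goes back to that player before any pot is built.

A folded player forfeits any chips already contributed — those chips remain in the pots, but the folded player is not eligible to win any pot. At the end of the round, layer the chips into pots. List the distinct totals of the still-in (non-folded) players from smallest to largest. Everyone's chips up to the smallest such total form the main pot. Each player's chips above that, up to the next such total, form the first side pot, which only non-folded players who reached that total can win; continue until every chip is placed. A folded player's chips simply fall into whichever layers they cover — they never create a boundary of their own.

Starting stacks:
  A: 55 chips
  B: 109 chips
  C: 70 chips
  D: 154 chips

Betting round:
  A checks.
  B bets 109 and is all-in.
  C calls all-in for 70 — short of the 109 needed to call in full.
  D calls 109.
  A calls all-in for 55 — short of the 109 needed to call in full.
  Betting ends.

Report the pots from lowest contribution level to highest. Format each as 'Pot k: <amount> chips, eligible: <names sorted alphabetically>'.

Pot 1: 220 chips, eligible: A, B, C, D
Pot 2: 45 chips, eligible: B, C, D
Pot 3: 78 chips, eligible: B, D

Derivation:
Contributions: A=55, B=109, C=70, D=109
Pot levels (distinct totals of non-folded players): 55, 70, 109
Layer 1-55: 55 each from A, B, C, D = 55*4 = 220 chips; eligible A, B, C, D
Layer 56-70: 15 each from B, C, D = 15*3 = 45 chips; eligible B, C, D
Layer 71-109: 39 each from B, D = 39*2 = 78 chips; eligible B, D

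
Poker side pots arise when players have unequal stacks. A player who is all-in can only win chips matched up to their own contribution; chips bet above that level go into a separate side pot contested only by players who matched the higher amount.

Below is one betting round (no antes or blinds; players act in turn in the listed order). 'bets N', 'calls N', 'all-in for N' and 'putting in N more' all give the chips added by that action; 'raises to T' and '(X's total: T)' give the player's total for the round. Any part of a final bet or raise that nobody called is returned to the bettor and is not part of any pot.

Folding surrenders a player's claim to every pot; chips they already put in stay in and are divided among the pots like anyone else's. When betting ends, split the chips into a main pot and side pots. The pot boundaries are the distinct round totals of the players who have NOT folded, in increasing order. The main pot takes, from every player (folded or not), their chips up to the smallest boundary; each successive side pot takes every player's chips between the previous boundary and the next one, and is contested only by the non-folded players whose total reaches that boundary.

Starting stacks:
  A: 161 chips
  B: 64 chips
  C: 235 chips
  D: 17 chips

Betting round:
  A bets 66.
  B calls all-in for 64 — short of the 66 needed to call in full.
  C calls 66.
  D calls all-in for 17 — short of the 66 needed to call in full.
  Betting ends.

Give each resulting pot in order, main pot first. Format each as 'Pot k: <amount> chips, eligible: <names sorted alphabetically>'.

Contributions: A=66, B=64, C=66, D=17
Pot levels (distinct totals of non-folded players): 17, 64, 66
Layer 1-17: 17 each from A, B, C, D = 17*4 = 68 chips; eligible A, B, C, D
Layer 18-64: 47 each from A, B, C = 47*3 = 141 chips; eligible A, B, C
Layer 65-66: 2 each from A, C = 2*2 = 4 chips; eligible A, C

Pot 1: 68 chips, eligible: A, B, C, D
Pot 2: 141 chips, eligible: A, B, C
Pot 3: 4 chips, eligible: A, C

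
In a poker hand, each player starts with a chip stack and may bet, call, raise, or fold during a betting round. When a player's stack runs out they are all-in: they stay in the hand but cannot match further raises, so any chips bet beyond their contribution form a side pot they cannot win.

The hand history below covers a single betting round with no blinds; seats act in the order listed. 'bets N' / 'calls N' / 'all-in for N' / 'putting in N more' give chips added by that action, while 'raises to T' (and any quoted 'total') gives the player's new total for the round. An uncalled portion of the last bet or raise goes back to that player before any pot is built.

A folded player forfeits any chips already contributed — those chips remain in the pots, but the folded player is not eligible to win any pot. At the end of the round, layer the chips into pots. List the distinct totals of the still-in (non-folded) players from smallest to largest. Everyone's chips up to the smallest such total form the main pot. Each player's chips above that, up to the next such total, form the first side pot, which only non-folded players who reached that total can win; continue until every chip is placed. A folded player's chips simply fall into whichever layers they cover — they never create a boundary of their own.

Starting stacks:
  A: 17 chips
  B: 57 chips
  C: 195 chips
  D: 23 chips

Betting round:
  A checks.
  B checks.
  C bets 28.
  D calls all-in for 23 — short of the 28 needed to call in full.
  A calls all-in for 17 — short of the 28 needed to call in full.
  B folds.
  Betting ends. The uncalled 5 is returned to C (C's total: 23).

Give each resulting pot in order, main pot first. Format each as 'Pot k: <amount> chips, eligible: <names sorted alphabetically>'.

Contributions (after 5 returned to C): A=17, C=23, D=23
Folded: B
Pot levels (distinct totals of non-folded players): 17, 23
Layer 1-17: 17 each from A, C, D = 17*3 = 51 chips; eligible A, C, D
Layer 18-23: 6 each from C, D = 6*2 = 12 chips; eligible C, D

Pot 1: 51 chips, eligible: A, C, D
Pot 2: 12 chips, eligible: C, D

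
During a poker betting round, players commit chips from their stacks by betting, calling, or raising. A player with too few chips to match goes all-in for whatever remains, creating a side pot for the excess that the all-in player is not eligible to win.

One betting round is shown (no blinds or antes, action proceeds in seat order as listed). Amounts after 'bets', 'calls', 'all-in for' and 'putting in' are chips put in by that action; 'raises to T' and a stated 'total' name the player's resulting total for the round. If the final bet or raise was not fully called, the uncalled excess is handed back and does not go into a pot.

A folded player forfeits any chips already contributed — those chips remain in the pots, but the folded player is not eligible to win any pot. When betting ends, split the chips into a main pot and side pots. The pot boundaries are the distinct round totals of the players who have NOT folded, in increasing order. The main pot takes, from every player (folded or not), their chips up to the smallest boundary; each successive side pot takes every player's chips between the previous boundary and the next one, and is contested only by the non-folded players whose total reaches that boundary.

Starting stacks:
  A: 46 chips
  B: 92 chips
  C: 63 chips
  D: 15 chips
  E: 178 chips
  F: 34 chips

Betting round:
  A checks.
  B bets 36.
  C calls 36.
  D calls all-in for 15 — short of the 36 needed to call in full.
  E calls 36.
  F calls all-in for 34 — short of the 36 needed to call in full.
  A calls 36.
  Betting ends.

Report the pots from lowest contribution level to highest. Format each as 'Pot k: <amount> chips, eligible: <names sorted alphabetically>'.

Pot 1: 90 chips, eligible: A, B, C, D, E, F
Pot 2: 95 chips, eligible: A, B, C, E, F
Pot 3: 8 chips, eligible: A, B, C, E

Derivation:
Contributions: A=36, B=36, C=36, D=15, E=36, F=34
Pot levels (distinct totals of non-folded players): 15, 34, 36
Layer 1-15: 15 each from A, B, C, D, E, F = 15*6 = 90 chips; eligible A, B, C, D, E, F
Layer 16-34: 19 each from A, B, C, E, F = 19*5 = 95 chips; eligible A, B, C, E, F
Layer 35-36: 2 each from A, B, C, E = 2*4 = 8 chips; eligible A, B, C, E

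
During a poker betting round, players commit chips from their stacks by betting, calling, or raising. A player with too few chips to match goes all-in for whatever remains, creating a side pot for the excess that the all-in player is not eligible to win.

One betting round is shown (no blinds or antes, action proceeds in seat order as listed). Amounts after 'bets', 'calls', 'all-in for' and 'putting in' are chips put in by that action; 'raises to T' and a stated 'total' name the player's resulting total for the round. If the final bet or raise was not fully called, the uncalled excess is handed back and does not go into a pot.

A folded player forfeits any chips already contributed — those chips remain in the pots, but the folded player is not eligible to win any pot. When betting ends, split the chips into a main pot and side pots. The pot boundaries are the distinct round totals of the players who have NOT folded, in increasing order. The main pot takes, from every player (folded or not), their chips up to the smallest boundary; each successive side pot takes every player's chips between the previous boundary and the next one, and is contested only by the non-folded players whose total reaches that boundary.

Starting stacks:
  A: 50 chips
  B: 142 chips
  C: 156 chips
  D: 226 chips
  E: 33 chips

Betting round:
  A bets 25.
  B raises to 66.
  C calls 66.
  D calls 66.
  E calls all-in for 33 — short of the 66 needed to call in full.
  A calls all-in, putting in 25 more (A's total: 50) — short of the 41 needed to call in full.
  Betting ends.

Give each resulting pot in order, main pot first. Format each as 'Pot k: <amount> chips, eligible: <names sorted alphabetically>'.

Contributions: A=50, B=66, C=66, D=66, E=33
Pot levels (distinct totals of non-folded players): 33, 50, 66
Layer 1-33: 33 each from A, B, C, D, E = 33*5 = 165 chips; eligible A, B, C, D, E
Layer 34-50: 17 each from A, B, C, D = 17*4 = 68 chips; eligible A, B, C, D
Layer 51-66: 16 each from B, C, D = 16*3 = 48 chips; eligible B, C, D

Pot 1: 165 chips, eligible: A, B, C, D, E
Pot 2: 68 chips, eligible: A, B, C, D
Pot 3: 48 chips, eligible: B, C, D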